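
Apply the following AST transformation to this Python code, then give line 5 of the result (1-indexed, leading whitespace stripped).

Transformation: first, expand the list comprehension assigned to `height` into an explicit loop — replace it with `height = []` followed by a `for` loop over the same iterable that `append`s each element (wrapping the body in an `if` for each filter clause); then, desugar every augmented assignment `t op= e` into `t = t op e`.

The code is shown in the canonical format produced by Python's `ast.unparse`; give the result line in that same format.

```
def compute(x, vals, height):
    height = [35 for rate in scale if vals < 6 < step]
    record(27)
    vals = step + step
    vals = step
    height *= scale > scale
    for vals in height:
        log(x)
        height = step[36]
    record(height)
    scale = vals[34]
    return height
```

height.append(35)

Transformed code:
def compute(x, vals, height):
    height = []
    for rate in scale:
        if vals < 6 < step:
            height.append(35)
    record(27)
    vals = step + step
    vals = step
    height = height * (scale > scale)
    for vals in height:
        log(x)
        height = step[36]
    record(height)
    scale = vals[34]
    return height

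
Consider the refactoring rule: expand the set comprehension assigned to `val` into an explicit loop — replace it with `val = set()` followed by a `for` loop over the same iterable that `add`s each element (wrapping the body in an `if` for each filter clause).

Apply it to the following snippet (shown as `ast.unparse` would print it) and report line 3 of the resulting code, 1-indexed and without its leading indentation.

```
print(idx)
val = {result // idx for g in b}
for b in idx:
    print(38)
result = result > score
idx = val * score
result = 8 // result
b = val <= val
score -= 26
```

for g in b:

Transformed code:
print(idx)
val = set()
for g in b:
    val.add(result // idx)
for b in idx:
    print(38)
result = result > score
idx = val * score
result = 8 // result
b = val <= val
score -= 26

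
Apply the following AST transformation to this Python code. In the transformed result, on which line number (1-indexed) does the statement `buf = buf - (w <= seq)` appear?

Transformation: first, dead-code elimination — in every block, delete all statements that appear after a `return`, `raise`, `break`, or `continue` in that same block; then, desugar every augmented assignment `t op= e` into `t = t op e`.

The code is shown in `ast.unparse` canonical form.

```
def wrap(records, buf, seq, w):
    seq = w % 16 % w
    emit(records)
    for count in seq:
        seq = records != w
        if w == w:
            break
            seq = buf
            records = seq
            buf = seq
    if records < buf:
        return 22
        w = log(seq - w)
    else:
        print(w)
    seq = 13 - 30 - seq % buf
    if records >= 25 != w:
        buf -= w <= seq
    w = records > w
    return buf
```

14

Transformed code:
def wrap(records, buf, seq, w):
    seq = w % 16 % w
    emit(records)
    for count in seq:
        seq = records != w
        if w == w:
            break
    if records < buf:
        return 22
    else:
        print(w)
    seq = 13 - 30 - seq % buf
    if records >= 25 != w:
        buf = buf - (w <= seq)
    w = records > w
    return buf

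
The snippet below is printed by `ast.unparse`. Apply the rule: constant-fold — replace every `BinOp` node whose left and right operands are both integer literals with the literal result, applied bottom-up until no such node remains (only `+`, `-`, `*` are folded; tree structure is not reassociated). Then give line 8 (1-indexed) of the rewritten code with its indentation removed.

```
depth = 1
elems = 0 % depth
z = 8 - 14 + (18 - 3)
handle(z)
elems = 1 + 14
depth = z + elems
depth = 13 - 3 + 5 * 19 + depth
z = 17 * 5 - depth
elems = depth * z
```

Transformed code:
depth = 1
elems = 0 % depth
z = 9
handle(z)
elems = 15
depth = z + elems
depth = 105 + depth
z = 85 - depth
elems = depth * z

z = 85 - depth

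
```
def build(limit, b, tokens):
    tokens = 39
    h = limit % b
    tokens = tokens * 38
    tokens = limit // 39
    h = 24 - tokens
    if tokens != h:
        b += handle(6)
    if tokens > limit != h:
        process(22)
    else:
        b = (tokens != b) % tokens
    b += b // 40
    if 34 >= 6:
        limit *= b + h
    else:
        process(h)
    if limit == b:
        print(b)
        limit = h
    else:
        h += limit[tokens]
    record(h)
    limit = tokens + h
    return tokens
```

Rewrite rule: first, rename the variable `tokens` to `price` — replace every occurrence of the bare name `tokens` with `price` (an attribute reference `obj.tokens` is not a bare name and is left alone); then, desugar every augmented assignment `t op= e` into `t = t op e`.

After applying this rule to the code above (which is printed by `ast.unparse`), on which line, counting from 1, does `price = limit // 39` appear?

5

Transformed code:
def build(limit, b, price):
    price = 39
    h = limit % b
    price = price * 38
    price = limit // 39
    h = 24 - price
    if price != h:
        b = b + handle(6)
    if price > limit != h:
        process(22)
    else:
        b = (price != b) % price
    b = b + b // 40
    if 34 >= 6:
        limit = limit * (b + h)
    else:
        process(h)
    if limit == b:
        print(b)
        limit = h
    else:
        h = h + limit[price]
    record(h)
    limit = price + h
    return price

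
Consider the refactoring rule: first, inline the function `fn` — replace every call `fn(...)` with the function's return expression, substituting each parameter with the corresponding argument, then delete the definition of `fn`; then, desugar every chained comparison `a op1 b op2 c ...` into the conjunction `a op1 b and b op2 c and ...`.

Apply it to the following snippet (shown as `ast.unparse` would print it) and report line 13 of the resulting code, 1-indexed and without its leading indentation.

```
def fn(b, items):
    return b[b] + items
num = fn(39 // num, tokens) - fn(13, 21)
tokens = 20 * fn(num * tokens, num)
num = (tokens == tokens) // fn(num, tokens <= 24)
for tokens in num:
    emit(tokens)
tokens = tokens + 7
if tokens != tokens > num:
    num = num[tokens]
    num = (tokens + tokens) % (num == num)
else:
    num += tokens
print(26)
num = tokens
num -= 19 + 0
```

Transformed code:
num = (39 // num)[39 // num] + tokens - (13[13] + 21)
tokens = 20 * ((num * tokens)[num * tokens] + num)
num = (tokens == tokens) // (num[num] + (tokens <= 24))
for tokens in num:
    emit(tokens)
tokens = tokens + 7
if tokens != tokens and tokens > num:
    num = num[tokens]
    num = (tokens + tokens) % (num == num)
else:
    num += tokens
print(26)
num = tokens
num -= 19 + 0

num = tokens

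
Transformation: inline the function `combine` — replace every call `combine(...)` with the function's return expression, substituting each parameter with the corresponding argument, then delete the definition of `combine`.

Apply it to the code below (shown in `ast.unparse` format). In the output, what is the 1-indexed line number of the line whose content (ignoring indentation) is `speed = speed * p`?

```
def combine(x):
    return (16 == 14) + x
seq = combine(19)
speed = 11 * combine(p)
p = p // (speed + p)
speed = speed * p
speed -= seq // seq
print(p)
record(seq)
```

4

Transformed code:
seq = (16 == 14) + 19
speed = 11 * ((16 == 14) + p)
p = p // (speed + p)
speed = speed * p
speed -= seq // seq
print(p)
record(seq)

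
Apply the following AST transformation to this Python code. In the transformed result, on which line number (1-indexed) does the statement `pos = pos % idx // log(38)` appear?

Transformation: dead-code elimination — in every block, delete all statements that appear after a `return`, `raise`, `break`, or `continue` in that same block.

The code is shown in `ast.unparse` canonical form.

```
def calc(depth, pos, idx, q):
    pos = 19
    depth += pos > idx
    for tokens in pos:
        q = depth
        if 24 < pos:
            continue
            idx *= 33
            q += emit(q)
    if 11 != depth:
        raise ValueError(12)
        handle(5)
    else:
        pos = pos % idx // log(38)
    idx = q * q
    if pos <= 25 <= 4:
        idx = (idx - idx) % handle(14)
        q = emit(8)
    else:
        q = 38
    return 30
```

Transformed code:
def calc(depth, pos, idx, q):
    pos = 19
    depth += pos > idx
    for tokens in pos:
        q = depth
        if 24 < pos:
            continue
    if 11 != depth:
        raise ValueError(12)
    else:
        pos = pos % idx // log(38)
    idx = q * q
    if pos <= 25 <= 4:
        idx = (idx - idx) % handle(14)
        q = emit(8)
    else:
        q = 38
    return 30

11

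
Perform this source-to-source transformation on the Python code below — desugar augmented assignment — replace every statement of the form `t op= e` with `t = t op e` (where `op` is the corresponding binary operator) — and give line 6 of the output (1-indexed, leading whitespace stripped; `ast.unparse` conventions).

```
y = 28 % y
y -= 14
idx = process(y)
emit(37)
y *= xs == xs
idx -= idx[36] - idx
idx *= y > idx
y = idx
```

idx = idx - (idx[36] - idx)

Transformed code:
y = 28 % y
y = y - 14
idx = process(y)
emit(37)
y = y * (xs == xs)
idx = idx - (idx[36] - idx)
idx = idx * (y > idx)
y = idx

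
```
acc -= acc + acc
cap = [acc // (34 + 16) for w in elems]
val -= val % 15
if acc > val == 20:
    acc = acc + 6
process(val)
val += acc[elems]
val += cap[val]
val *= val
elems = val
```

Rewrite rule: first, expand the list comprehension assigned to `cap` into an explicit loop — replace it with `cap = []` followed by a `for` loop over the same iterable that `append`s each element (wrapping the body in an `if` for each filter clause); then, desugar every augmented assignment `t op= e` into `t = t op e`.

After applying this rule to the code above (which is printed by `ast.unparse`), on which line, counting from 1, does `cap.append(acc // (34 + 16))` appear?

Transformed code:
acc = acc - (acc + acc)
cap = []
for w in elems:
    cap.append(acc // (34 + 16))
val = val - val % 15
if acc > val == 20:
    acc = acc + 6
process(val)
val = val + acc[elems]
val = val + cap[val]
val = val * val
elems = val

4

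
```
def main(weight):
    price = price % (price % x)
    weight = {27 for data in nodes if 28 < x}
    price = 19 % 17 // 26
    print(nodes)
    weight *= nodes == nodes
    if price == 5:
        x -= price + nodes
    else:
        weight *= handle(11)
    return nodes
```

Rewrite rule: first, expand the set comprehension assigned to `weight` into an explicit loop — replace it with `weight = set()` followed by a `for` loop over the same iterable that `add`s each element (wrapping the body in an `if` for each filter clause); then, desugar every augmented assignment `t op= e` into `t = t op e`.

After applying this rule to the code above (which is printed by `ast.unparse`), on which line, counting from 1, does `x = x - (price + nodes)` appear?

Transformed code:
def main(weight):
    price = price % (price % x)
    weight = set()
    for data in nodes:
        if 28 < x:
            weight.add(27)
    price = 19 % 17 // 26
    print(nodes)
    weight = weight * (nodes == nodes)
    if price == 5:
        x = x - (price + nodes)
    else:
        weight = weight * handle(11)
    return nodes

11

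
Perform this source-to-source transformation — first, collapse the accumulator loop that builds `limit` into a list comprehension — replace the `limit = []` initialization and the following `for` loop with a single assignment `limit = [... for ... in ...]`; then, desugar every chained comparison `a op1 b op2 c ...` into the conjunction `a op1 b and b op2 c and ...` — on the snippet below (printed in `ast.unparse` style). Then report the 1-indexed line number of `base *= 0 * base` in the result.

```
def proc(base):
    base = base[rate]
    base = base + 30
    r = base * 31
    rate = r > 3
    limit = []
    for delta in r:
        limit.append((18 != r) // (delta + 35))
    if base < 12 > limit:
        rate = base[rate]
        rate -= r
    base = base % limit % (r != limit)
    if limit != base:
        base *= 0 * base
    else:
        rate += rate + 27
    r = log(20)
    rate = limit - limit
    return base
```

12

Transformed code:
def proc(base):
    base = base[rate]
    base = base + 30
    r = base * 31
    rate = r > 3
    limit = [(18 != r) // (delta + 35) for delta in r]
    if base < 12 and 12 > limit:
        rate = base[rate]
        rate -= r
    base = base % limit % (r != limit)
    if limit != base:
        base *= 0 * base
    else:
        rate += rate + 27
    r = log(20)
    rate = limit - limit
    return base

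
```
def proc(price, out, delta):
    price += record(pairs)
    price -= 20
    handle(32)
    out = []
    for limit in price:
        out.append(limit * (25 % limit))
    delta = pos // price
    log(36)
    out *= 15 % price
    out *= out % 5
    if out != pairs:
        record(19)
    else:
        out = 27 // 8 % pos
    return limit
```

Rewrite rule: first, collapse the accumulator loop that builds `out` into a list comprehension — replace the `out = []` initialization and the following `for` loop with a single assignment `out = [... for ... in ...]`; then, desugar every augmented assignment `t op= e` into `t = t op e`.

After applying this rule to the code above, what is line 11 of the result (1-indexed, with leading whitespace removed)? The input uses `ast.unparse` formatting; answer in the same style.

record(19)

Transformed code:
def proc(price, out, delta):
    price = price + record(pairs)
    price = price - 20
    handle(32)
    out = [limit * (25 % limit) for limit in price]
    delta = pos // price
    log(36)
    out = out * (15 % price)
    out = out * (out % 5)
    if out != pairs:
        record(19)
    else:
        out = 27 // 8 % pos
    return limit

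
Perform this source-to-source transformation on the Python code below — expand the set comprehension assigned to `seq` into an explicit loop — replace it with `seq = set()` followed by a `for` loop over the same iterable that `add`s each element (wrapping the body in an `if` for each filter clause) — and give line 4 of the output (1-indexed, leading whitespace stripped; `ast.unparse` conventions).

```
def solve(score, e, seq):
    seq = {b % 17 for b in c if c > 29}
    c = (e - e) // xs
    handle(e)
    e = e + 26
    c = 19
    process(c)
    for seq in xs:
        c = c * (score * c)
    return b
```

if c > 29:

Transformed code:
def solve(score, e, seq):
    seq = set()
    for b in c:
        if c > 29:
            seq.add(b % 17)
    c = (e - e) // xs
    handle(e)
    e = e + 26
    c = 19
    process(c)
    for seq in xs:
        c = c * (score * c)
    return b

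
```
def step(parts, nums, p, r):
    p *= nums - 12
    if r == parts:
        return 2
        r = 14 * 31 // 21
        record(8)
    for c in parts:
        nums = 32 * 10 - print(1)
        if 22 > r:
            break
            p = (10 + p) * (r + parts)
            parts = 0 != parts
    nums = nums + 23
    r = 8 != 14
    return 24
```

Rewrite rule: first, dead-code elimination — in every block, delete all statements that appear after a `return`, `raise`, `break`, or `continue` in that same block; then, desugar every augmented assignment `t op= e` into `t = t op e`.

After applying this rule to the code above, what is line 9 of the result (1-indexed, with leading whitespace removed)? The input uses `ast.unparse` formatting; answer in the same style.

Transformed code:
def step(parts, nums, p, r):
    p = p * (nums - 12)
    if r == parts:
        return 2
    for c in parts:
        nums = 32 * 10 - print(1)
        if 22 > r:
            break
    nums = nums + 23
    r = 8 != 14
    return 24

nums = nums + 23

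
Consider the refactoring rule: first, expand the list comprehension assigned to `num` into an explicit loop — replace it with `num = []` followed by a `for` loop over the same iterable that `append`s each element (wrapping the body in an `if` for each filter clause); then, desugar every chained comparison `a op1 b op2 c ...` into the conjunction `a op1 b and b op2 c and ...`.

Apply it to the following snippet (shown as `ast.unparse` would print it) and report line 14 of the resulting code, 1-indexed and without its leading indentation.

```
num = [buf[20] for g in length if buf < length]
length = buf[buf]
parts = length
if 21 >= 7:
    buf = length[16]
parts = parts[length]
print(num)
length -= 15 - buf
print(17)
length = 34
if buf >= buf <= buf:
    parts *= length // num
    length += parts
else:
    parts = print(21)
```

if buf >= buf and buf <= buf:

Transformed code:
num = []
for g in length:
    if buf < length:
        num.append(buf[20])
length = buf[buf]
parts = length
if 21 >= 7:
    buf = length[16]
parts = parts[length]
print(num)
length -= 15 - buf
print(17)
length = 34
if buf >= buf and buf <= buf:
    parts *= length // num
    length += parts
else:
    parts = print(21)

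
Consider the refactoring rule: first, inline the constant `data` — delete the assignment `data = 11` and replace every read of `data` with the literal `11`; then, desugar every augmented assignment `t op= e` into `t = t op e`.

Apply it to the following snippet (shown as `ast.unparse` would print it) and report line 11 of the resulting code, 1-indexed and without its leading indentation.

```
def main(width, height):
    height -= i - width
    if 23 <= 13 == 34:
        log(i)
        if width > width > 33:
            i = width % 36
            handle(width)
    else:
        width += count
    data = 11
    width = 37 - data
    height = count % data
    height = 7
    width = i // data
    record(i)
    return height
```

height = count % 11

Transformed code:
def main(width, height):
    height = height - (i - width)
    if 23 <= 13 == 34:
        log(i)
        if width > width > 33:
            i = width % 36
            handle(width)
    else:
        width = width + count
    width = 37 - 11
    height = count % 11
    height = 7
    width = i // 11
    record(i)
    return height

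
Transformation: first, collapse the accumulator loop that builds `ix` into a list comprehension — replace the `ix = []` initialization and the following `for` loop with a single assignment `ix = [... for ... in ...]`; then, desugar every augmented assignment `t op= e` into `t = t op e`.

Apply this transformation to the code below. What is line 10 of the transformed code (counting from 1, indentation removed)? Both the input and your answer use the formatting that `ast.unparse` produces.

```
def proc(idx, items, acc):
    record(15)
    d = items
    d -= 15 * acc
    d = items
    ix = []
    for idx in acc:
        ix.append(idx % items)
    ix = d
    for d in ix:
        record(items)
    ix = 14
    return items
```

Transformed code:
def proc(idx, items, acc):
    record(15)
    d = items
    d = d - 15 * acc
    d = items
    ix = [idx % items for idx in acc]
    ix = d
    for d in ix:
        record(items)
    ix = 14
    return items

ix = 14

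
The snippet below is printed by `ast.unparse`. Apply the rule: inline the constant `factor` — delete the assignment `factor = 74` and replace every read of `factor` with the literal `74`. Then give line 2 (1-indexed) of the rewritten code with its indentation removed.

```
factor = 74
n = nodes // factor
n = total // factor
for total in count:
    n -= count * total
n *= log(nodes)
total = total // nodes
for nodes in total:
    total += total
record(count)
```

n = total // 74

Transformed code:
n = nodes // 74
n = total // 74
for total in count:
    n -= count * total
n *= log(nodes)
total = total // nodes
for nodes in total:
    total += total
record(count)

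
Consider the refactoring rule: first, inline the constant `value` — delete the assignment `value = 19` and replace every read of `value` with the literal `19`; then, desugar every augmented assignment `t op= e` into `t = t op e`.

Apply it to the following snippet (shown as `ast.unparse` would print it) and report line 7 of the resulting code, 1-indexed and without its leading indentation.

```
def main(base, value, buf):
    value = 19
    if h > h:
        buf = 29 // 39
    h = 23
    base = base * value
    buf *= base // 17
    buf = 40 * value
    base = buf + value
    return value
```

Transformed code:
def main(base, value, buf):
    if h > h:
        buf = 29 // 39
    h = 23
    base = base * 19
    buf = buf * (base // 17)
    buf = 40 * 19
    base = buf + 19
    return 19

buf = 40 * 19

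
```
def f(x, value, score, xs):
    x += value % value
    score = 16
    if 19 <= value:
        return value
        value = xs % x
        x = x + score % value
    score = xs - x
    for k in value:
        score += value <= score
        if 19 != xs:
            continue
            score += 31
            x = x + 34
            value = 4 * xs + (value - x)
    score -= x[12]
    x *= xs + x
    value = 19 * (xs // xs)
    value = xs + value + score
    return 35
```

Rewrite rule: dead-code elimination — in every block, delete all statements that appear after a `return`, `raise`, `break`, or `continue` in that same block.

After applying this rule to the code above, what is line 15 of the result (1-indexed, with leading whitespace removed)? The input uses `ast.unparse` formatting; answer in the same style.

return 35

Transformed code:
def f(x, value, score, xs):
    x += value % value
    score = 16
    if 19 <= value:
        return value
    score = xs - x
    for k in value:
        score += value <= score
        if 19 != xs:
            continue
    score -= x[12]
    x *= xs + x
    value = 19 * (xs // xs)
    value = xs + value + score
    return 35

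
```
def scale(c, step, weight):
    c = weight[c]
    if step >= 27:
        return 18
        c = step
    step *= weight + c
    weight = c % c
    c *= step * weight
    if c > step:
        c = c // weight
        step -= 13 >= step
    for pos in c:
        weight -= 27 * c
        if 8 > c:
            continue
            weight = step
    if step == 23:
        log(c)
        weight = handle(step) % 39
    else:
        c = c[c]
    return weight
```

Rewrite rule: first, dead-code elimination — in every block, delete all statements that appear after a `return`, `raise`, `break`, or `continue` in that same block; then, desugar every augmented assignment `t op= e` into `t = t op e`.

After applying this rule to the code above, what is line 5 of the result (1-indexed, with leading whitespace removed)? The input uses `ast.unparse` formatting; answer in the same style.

step = step * (weight + c)

Transformed code:
def scale(c, step, weight):
    c = weight[c]
    if step >= 27:
        return 18
    step = step * (weight + c)
    weight = c % c
    c = c * (step * weight)
    if c > step:
        c = c // weight
        step = step - (13 >= step)
    for pos in c:
        weight = weight - 27 * c
        if 8 > c:
            continue
    if step == 23:
        log(c)
        weight = handle(step) % 39
    else:
        c = c[c]
    return weight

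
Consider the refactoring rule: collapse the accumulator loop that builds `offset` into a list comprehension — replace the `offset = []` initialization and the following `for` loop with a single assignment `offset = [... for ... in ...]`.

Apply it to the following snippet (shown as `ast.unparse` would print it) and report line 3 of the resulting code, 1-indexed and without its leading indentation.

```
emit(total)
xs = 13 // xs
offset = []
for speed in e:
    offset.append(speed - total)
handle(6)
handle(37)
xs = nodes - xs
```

Transformed code:
emit(total)
xs = 13 // xs
offset = [speed - total for speed in e]
handle(6)
handle(37)
xs = nodes - xs

offset = [speed - total for speed in e]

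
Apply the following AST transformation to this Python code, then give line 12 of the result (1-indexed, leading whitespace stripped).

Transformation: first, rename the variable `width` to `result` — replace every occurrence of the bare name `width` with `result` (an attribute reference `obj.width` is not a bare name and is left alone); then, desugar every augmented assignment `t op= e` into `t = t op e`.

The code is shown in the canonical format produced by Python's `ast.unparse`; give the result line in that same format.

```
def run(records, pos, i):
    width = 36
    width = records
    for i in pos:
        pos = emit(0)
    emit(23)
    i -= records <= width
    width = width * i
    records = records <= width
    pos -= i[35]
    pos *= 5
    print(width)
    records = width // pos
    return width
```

Transformed code:
def run(records, pos, i):
    result = 36
    result = records
    for i in pos:
        pos = emit(0)
    emit(23)
    i = i - (records <= result)
    result = result * i
    records = records <= result
    pos = pos - i[35]
    pos = pos * 5
    print(result)
    records = result // pos
    return result

print(result)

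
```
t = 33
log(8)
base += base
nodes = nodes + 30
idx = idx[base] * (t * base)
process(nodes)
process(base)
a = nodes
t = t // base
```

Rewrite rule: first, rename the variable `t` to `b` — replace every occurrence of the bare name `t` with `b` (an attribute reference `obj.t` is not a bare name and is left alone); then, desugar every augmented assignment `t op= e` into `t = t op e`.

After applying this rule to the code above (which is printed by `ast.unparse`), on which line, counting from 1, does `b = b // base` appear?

9

Transformed code:
b = 33
log(8)
base = base + base
nodes = nodes + 30
idx = idx[base] * (b * base)
process(nodes)
process(base)
a = nodes
b = b // base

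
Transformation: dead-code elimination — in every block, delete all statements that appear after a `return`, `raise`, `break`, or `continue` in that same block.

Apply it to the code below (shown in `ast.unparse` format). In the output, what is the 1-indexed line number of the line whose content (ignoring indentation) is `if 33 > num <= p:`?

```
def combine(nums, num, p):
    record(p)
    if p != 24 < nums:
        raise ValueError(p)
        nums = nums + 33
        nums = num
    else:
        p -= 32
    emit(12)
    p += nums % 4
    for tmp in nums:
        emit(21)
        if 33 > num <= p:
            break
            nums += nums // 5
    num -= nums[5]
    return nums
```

Transformed code:
def combine(nums, num, p):
    record(p)
    if p != 24 < nums:
        raise ValueError(p)
    else:
        p -= 32
    emit(12)
    p += nums % 4
    for tmp in nums:
        emit(21)
        if 33 > num <= p:
            break
    num -= nums[5]
    return nums

11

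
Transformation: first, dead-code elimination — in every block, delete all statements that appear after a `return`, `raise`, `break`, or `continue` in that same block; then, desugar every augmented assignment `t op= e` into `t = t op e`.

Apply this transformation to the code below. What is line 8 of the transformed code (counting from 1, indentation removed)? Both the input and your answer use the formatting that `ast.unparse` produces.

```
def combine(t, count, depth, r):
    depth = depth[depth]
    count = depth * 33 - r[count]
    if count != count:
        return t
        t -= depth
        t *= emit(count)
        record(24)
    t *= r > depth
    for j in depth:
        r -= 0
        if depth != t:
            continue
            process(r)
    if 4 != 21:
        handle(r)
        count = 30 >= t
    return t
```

Transformed code:
def combine(t, count, depth, r):
    depth = depth[depth]
    count = depth * 33 - r[count]
    if count != count:
        return t
    t = t * (r > depth)
    for j in depth:
        r = r - 0
        if depth != t:
            continue
    if 4 != 21:
        handle(r)
        count = 30 >= t
    return t

r = r - 0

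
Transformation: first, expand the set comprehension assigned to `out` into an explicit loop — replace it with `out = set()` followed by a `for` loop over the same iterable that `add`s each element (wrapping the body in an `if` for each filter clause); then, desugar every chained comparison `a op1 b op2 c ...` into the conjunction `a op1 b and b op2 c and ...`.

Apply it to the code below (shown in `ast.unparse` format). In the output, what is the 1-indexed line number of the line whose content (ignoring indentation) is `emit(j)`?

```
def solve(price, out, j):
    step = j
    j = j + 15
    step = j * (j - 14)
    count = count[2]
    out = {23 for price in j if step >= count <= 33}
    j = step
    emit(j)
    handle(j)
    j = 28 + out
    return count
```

11

Transformed code:
def solve(price, out, j):
    step = j
    j = j + 15
    step = j * (j - 14)
    count = count[2]
    out = set()
    for price in j:
        if step >= count and count <= 33:
            out.add(23)
    j = step
    emit(j)
    handle(j)
    j = 28 + out
    return count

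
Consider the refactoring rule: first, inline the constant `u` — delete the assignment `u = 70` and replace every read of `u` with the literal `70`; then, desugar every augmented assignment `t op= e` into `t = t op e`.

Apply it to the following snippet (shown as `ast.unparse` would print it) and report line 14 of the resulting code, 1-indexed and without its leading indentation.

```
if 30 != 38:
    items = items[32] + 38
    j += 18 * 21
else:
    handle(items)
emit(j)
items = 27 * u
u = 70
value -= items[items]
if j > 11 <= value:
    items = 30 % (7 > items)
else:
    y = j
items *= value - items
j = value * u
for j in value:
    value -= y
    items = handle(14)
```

Transformed code:
if 30 != 38:
    items = items[32] + 38
    j = j + 18 * 21
else:
    handle(items)
emit(j)
items = 27 * 70
value = value - items[items]
if j > 11 <= value:
    items = 30 % (7 > items)
else:
    y = j
items = items * (value - items)
j = value * 70
for j in value:
    value = value - y
    items = handle(14)

j = value * 70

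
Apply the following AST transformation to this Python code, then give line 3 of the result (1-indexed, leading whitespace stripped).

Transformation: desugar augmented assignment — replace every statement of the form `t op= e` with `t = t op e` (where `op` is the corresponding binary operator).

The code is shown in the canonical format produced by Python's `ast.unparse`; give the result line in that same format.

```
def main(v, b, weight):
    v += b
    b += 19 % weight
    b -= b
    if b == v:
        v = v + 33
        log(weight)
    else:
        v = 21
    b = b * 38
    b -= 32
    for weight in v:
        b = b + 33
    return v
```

b = b + 19 % weight

Transformed code:
def main(v, b, weight):
    v = v + b
    b = b + 19 % weight
    b = b - b
    if b == v:
        v = v + 33
        log(weight)
    else:
        v = 21
    b = b * 38
    b = b - 32
    for weight in v:
        b = b + 33
    return v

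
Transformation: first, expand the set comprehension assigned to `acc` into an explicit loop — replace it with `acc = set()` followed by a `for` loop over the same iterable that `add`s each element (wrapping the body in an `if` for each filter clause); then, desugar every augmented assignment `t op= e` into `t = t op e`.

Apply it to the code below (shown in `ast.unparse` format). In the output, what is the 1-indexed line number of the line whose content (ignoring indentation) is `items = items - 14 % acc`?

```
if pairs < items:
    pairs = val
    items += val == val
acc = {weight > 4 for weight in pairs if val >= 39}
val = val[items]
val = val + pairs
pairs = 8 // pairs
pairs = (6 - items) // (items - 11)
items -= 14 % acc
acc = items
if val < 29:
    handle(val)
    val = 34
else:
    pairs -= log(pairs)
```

12

Transformed code:
if pairs < items:
    pairs = val
    items = items + (val == val)
acc = set()
for weight in pairs:
    if val >= 39:
        acc.add(weight > 4)
val = val[items]
val = val + pairs
pairs = 8 // pairs
pairs = (6 - items) // (items - 11)
items = items - 14 % acc
acc = items
if val < 29:
    handle(val)
    val = 34
else:
    pairs = pairs - log(pairs)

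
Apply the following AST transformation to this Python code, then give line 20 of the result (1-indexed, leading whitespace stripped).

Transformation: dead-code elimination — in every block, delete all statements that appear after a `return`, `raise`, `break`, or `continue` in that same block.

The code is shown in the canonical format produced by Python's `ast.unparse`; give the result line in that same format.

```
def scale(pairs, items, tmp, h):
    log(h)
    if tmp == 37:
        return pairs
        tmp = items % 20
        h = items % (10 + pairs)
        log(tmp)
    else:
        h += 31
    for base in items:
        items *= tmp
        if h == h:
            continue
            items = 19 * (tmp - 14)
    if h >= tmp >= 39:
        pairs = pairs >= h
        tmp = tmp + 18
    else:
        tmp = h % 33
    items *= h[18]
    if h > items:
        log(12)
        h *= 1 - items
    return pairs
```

return pairs

Transformed code:
def scale(pairs, items, tmp, h):
    log(h)
    if tmp == 37:
        return pairs
    else:
        h += 31
    for base in items:
        items *= tmp
        if h == h:
            continue
    if h >= tmp >= 39:
        pairs = pairs >= h
        tmp = tmp + 18
    else:
        tmp = h % 33
    items *= h[18]
    if h > items:
        log(12)
        h *= 1 - items
    return pairs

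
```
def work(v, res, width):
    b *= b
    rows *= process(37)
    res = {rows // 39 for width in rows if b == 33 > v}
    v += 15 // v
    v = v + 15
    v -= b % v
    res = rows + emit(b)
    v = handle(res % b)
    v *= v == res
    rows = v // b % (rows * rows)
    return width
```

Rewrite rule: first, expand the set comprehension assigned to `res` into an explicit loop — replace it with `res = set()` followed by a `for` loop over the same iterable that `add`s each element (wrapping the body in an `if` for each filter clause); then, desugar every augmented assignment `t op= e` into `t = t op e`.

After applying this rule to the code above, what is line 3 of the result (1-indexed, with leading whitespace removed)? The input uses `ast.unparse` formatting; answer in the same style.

Transformed code:
def work(v, res, width):
    b = b * b
    rows = rows * process(37)
    res = set()
    for width in rows:
        if b == 33 > v:
            res.add(rows // 39)
    v = v + 15 // v
    v = v + 15
    v = v - b % v
    res = rows + emit(b)
    v = handle(res % b)
    v = v * (v == res)
    rows = v // b % (rows * rows)
    return width

rows = rows * process(37)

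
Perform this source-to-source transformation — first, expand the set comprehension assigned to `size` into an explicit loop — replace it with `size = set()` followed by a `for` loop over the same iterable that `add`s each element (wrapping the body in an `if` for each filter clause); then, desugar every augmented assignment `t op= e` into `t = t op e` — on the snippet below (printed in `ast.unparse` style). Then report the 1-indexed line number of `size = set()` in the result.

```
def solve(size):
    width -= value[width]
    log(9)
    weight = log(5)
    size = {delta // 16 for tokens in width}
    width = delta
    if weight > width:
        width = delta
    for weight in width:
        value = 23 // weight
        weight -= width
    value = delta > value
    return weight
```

Transformed code:
def solve(size):
    width = width - value[width]
    log(9)
    weight = log(5)
    size = set()
    for tokens in width:
        size.add(delta // 16)
    width = delta
    if weight > width:
        width = delta
    for weight in width:
        value = 23 // weight
        weight = weight - width
    value = delta > value
    return weight

5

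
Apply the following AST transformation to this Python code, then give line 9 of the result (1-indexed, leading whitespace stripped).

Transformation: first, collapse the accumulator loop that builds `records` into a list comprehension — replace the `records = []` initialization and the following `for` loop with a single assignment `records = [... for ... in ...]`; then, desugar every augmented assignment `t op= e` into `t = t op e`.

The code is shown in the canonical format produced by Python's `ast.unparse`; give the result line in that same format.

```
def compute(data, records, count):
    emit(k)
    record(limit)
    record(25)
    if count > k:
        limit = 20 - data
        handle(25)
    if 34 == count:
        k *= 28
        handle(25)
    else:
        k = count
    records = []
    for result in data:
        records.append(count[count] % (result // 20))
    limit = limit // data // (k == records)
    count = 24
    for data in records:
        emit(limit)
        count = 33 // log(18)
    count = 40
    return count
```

Transformed code:
def compute(data, records, count):
    emit(k)
    record(limit)
    record(25)
    if count > k:
        limit = 20 - data
        handle(25)
    if 34 == count:
        k = k * 28
        handle(25)
    else:
        k = count
    records = [count[count] % (result // 20) for result in data]
    limit = limit // data // (k == records)
    count = 24
    for data in records:
        emit(limit)
        count = 33 // log(18)
    count = 40
    return count

k = k * 28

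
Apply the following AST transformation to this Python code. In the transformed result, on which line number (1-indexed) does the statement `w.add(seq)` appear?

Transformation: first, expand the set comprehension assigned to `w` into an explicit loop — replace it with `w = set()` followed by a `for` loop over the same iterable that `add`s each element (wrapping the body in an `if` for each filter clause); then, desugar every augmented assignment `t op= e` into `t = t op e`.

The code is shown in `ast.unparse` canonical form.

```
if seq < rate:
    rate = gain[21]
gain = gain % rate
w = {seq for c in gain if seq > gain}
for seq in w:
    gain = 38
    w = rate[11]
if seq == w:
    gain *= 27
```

7

Transformed code:
if seq < rate:
    rate = gain[21]
gain = gain % rate
w = set()
for c in gain:
    if seq > gain:
        w.add(seq)
for seq in w:
    gain = 38
    w = rate[11]
if seq == w:
    gain = gain * 27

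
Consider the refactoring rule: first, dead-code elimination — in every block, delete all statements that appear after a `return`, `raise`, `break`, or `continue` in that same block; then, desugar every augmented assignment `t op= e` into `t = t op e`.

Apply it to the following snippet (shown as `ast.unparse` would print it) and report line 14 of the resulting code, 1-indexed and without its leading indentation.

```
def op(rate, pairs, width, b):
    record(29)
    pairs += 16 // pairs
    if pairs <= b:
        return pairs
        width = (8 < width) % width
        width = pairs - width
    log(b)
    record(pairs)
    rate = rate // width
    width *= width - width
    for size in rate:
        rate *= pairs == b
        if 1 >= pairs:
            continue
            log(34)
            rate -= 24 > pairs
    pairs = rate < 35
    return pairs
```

pairs = rate < 35

Transformed code:
def op(rate, pairs, width, b):
    record(29)
    pairs = pairs + 16 // pairs
    if pairs <= b:
        return pairs
    log(b)
    record(pairs)
    rate = rate // width
    width = width * (width - width)
    for size in rate:
        rate = rate * (pairs == b)
        if 1 >= pairs:
            continue
    pairs = rate < 35
    return pairs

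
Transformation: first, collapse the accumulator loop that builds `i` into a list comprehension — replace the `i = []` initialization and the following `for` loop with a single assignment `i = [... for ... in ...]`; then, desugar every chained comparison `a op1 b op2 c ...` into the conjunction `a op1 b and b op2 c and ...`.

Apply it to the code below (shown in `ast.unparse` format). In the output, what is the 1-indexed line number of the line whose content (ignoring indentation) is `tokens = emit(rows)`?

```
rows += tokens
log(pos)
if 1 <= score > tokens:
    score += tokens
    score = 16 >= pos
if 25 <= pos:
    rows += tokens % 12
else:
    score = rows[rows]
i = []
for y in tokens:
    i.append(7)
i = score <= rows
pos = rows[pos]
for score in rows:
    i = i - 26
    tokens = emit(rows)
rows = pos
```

15

Transformed code:
rows += tokens
log(pos)
if 1 <= score and score > tokens:
    score += tokens
    score = 16 >= pos
if 25 <= pos:
    rows += tokens % 12
else:
    score = rows[rows]
i = [7 for y in tokens]
i = score <= rows
pos = rows[pos]
for score in rows:
    i = i - 26
    tokens = emit(rows)
rows = pos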